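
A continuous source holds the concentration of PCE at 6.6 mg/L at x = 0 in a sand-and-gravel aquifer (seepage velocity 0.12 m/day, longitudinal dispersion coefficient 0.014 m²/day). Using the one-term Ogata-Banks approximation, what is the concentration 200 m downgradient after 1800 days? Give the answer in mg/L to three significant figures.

6.52 mg/L

For a continuous step input, C/C₀ ≈ ½·erfc((x−vt)/(2√(Dt))).
vt = 0.12 × 1800 = 216 m and 2√(Dt) = 2√(0.014 × 1800) = 10.04 m.
Argument (x−vt)/(2√(Dt)) = (200 − 216)/10.04 = -1.594; ½·erfc(-1.594) = 0.9879.
C = 6.6 × 0.9879 = 6.52 mg/L.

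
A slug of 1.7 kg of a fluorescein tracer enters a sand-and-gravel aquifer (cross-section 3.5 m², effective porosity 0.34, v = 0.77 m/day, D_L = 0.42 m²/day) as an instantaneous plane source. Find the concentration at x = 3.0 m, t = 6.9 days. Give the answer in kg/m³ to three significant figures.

0.149 kg/m³

For an instantaneous plane source, C(x,t) = M/(n_e·A·√(4πDt)) · exp(−(x−vt)²/(4Dt)), with n_e·A the pore (flow) area.
Plume center vt = 0.77 × 6.9 = 5.313 m, so the well at 3.0 m is 2.313 m upgradient of the peak.
√(4πDt) = 6.035 m, giving peak height M/(n_e·A·√(4πDt)) = 1.7/(0.34 × 3.5 × 6.035) = 0.2367 kg/m³.
(x−vt)²/(4Dt) = (-2.313)²/(4 × 0.42 × 6.9) = 0.4615; exp(−0.4615) = 0.6303.
C = 0.2367 × 0.6303 = 0.149 kg/m³.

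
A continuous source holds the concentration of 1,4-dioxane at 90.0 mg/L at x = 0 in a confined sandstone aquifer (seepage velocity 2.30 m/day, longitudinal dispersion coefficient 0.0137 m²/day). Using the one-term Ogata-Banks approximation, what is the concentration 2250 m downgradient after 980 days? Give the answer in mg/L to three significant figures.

For a continuous step input, C/C₀ ≈ ½·erfc((x−vt)/(2√(Dt))).
vt = 2.30 × 980 = 2254 m and 2√(Dt) = 2√(0.0137 × 980) = 7.328 m.
Argument (x−vt)/(2√(Dt)) = (2250 − 2254)/7.328 = -0.5459; ½·erfc(-0.5459) = 0.7799.
C = 90.0 × 0.7799 = 70.2 mg/L.

70.2 mg/L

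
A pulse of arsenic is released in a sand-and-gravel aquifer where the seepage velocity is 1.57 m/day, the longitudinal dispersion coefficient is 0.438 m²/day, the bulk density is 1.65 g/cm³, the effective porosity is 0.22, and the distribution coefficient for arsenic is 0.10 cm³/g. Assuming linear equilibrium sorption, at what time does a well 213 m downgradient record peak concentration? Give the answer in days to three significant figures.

237 days

Retardation factor R = 1 + ρ_b·K_d/n = 1 + 1.65 × 0.10/0.22 = 1.750.
Sorption retards both mechanisms: v_R = v/R = 0.8971 m/day, D_R = D/R = 0.2503 m²/day.
Peak time from v_R²t² + 2D_R t − x² = 0: t = (√(D_R² + v_R²x²) − D_R)/v_R².
√(D_R² + v_R²x²) = √(0.2503² + 0.8971² × 213²) = 191.1; v_R² = 0.8048.
t = (191.1 − 0.2503)/0.8048 = 237 days.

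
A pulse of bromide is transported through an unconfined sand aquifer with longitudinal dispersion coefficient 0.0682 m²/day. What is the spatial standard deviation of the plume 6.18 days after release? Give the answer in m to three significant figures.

Dispersive spreading gives a Gaussian with σ² = 2Dt; advection only shifts the center.
σ = √(2 × 0.0682 × 6.18) = 0.918 m.

0.918 m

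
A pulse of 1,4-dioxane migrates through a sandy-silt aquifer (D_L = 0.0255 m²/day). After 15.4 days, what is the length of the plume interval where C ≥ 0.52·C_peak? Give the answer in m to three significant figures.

2.03 m

The plume is Gaussian with σ = √(2Dt) = √(2 × 0.0255 × 15.4) = 0.8862 m.
C/C_peak = exp(−Δx²/(2σ²)) = 0.52 ⇒ Δx = σ·√(−2 ln 0.52) = 0.8862 × 1.144 = 1.014 m.
Width = 2Δx = 2.03 m.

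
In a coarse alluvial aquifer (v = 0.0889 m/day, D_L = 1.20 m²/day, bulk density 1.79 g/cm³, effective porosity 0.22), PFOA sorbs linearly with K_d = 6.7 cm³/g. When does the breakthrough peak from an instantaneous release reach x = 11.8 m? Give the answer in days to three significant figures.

Retardation factor R = 1 + ρ_b·K_d/n = 1 + 1.79 × 6.7/0.22 = 55.51.
Sorption retards both mechanisms: v_R = v/R = 0.001602 m/day, D_R = D/R = 0.02162 m²/day.
Peak time from v_R²t² + 2D_R t − x² = 0: t = (√(D_R² + v_R²x²) − D_R)/v_R².
√(D_R² + v_R²x²) = √(0.02162² + 0.001602² × 11.8²) = 0.02872; v_R² = 2.566e-06.
t = (0.02872 − 0.02162)/2.566e-06 = 2770 days.

2770 days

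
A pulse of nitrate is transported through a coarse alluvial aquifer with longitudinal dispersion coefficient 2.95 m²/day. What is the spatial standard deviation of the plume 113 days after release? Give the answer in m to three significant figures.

25.8 m

Dispersive spreading gives a Gaussian with σ² = 2Dt; advection only shifts the center.
σ = √(2 × 2.95 × 113) = 25.8 m.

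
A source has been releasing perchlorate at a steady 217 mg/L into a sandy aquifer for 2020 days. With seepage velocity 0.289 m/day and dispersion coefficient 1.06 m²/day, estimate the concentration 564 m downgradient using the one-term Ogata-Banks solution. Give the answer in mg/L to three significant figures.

134 mg/L

For a continuous step input, C/C₀ ≈ ½·erfc((x−vt)/(2√(Dt))).
vt = 0.289 × 2020 = 583.78 m and 2√(Dt) = 2√(1.06 × 2020) = 92.55 m.
Argument (x−vt)/(2√(Dt)) = (564 − 583.78)/92.55 = -0.2137; ½·erfc(-0.2137) = 0.6188.
C = 217 × 0.6188 = 134 mg/L.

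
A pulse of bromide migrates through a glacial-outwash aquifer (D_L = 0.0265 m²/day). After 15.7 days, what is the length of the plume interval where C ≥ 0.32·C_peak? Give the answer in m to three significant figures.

2.75 m

The plume is Gaussian with σ = √(2Dt) = √(2 × 0.0265 × 15.7) = 0.9122 m.
C/C_peak = exp(−Δx²/(2σ²)) = 0.32 ⇒ Δx = σ·√(−2 ln 0.32) = 0.9122 × 1.510 = 1.377 m.
Width = 2Δx = 2.75 m.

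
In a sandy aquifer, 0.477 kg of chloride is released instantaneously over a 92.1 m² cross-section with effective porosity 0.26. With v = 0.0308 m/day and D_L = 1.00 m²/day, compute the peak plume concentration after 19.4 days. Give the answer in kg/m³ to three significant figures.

The peak of an instantaneous 1D plume sits at x = vt; there the Gaussian factor is 1 and C_max = M/(n_e·A·√(4πDt)), where n_e·A is the pore area the mass is dissolved in.
√(4πDt) = √(4π × 1.00 × 19.4) = 15.61 m, so C_max = 0.477/(0.26 × 92.1 × 15.61) = 0.00128 kg/m³.

0.00128 kg/m³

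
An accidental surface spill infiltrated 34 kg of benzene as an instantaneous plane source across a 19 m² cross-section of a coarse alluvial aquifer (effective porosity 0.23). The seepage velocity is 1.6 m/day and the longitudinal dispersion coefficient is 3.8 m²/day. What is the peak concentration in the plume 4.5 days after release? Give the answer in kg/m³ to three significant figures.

The peak of an instantaneous 1D plume sits at x = vt; there the Gaussian factor is 1 and C_max = M/(n_e·A·√(4πDt)), where n_e·A is the pore area the mass is dissolved in.
√(4πDt) = √(4π × 3.8 × 4.5) = 14.66 m, so C_max = 34/(0.23 × 19 × 14.66) = 0.531 kg/m³.

0.531 kg/m³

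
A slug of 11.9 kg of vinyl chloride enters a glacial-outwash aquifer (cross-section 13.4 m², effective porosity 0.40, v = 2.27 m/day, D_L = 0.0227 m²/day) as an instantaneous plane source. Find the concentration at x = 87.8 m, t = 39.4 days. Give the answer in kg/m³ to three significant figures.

0.313 kg/m³

For an instantaneous plane source, C(x,t) = M/(n_e·A·√(4πDt)) · exp(−(x−vt)²/(4Dt)), with n_e·A the pore (flow) area.
Plume center vt = 2.27 × 39.4 = 89.438 m, so the well at 87.8 m is 1.638 m upgradient of the peak.
√(4πDt) = 3.352 m, giving peak height M/(n_e·A·√(4πDt)) = 11.9/(0.40 × 13.4 × 3.352) = 0.6623 kg/m³.
(x−vt)²/(4Dt) = (-1.638)²/(4 × 0.0227 × 39.4) = 0.7500; exp(−0.7500) = 0.4724.
C = 0.6623 × 0.4724 = 0.313 kg/m³.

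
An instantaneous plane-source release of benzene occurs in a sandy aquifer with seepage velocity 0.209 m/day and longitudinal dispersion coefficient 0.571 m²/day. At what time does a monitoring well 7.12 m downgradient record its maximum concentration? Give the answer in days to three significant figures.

For the 1D instantaneous-source solution, setting ∂C/∂t = 0 at fixed x gives v²t² + 2Dt − x² = 0, so t = (√(D² + v²x²) − D)/v².
√(D² + v²x²) = √(0.571² + 0.209² × 7.12²) = 1.594; v² = 0.043681.
t = (1.594 − 0.571)/0.043681 = 23.4 days (vs. the pure-advection estimate x/v = 34.1 d).

23.4 days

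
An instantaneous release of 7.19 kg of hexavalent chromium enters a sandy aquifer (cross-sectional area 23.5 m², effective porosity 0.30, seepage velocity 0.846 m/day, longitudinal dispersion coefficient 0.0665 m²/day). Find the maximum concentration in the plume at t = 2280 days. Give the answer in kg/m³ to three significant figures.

The peak of an instantaneous 1D plume sits at x = vt; there the Gaussian factor is 1 and C_max = M/(n_e·A·√(4πDt)), where n_e·A is the pore area the mass is dissolved in.
√(4πDt) = √(4π × 0.0665 × 2280) = 43.65 m, so C_max = 7.19/(0.30 × 23.5 × 43.65) = 0.0234 kg/m³.

0.0234 kg/m³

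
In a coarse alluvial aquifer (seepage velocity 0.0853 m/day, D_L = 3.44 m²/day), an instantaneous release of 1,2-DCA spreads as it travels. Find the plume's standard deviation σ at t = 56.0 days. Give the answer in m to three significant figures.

Dispersive spreading gives a Gaussian with σ² = 2Dt; advection only shifts the center.
σ = √(2 × 3.44 × 56.0) = 19.6 m.

19.6 m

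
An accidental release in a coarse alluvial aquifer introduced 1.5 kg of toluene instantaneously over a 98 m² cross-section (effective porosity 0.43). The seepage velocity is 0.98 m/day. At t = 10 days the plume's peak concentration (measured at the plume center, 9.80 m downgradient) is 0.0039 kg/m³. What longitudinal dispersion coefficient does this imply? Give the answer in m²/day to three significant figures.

0.663 m²/day

At the plume center C_max = M/(n_e·A·√(4πDt)), so D = M²/(4πt·(n_e·A·C_max)²).
n_e·A·C_max = 0.43 × 98 × 0.0039 = 0.1643 kg/m.
D = 1.5²/(4π × 10 × 0.1643²) = 0.663 m²/day.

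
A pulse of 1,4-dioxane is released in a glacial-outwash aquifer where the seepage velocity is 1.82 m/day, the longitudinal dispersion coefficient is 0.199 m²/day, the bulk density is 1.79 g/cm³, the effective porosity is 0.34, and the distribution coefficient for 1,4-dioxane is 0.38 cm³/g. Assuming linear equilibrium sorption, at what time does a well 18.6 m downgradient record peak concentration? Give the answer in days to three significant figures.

Retardation factor R = 1 + ρ_b·K_d/n = 1 + 1.79 × 0.38/0.34 = 3.001.
Sorption retards both mechanisms: v_R = v/R = 0.6065 m/day, D_R = D/R = 0.06631 m²/day.
Peak time from v_R²t² + 2D_R t − x² = 0: t = (√(D_R² + v_R²x²) − D_R)/v_R².
√(D_R² + v_R²x²) = √(0.06631² + 0.6065² × 18.6²) = 11.28; v_R² = 0.3678.
t = (11.28 − 0.06631)/0.3678 = 30.5 days.

30.5 days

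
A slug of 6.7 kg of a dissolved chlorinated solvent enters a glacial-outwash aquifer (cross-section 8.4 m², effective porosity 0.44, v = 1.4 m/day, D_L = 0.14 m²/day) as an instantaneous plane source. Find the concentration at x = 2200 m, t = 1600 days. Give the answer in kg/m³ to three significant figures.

For an instantaneous plane source, C(x,t) = M/(n_e·A·√(4πDt)) · exp(−(x−vt)²/(4Dt)), with n_e·A the pore (flow) area.
Plume center vt = 1.4 × 1600 = 2240 m, so the well at 2200 m is 40 m upgradient of the peak.
√(4πDt) = 53.06 m, giving peak height M/(n_e·A·√(4πDt)) = 6.7/(0.44 × 8.4 × 53.06) = 0.03416 kg/m³.
(x−vt)²/(4Dt) = (-40)²/(4 × 0.14 × 1600) = 1.786; exp(−1.786) = 0.1676.
C = 0.03416 × 0.1676 = 0.00573 kg/m³.

0.00573 kg/m³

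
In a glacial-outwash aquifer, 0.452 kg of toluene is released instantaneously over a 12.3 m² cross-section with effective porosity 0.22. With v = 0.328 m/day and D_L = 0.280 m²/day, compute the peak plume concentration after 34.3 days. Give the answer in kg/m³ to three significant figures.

0.0152 kg/m³

The peak of an instantaneous 1D plume sits at x = vt; there the Gaussian factor is 1 and C_max = M/(n_e·A·√(4πDt)), where n_e·A is the pore area the mass is dissolved in.
√(4πDt) = √(4π × 0.280 × 34.3) = 10.99 m, so C_max = 0.452/(0.22 × 12.3 × 10.99) = 0.0152 kg/m³.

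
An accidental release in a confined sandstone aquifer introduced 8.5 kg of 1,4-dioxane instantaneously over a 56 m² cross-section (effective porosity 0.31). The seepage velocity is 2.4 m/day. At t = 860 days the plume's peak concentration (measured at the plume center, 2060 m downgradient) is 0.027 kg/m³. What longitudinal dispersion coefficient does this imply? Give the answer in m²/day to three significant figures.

At the plume center C_max = M/(n_e·A·√(4πDt)), so D = M²/(4πt·(n_e·A·C_max)²).
n_e·A·C_max = 0.31 × 56 × 0.027 = 0.4687 kg/m.
D = 8.5²/(4π × 860 × 0.4687²) = 0.0304 m²/day.

0.0304 m²/day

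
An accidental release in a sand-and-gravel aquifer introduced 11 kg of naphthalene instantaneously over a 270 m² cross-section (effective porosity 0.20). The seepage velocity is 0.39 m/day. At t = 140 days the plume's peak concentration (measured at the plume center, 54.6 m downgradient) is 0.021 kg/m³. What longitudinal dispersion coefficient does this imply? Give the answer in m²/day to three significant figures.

0.0535 m²/day

At the plume center C_max = M/(n_e·A·√(4πDt)), so D = M²/(4πt·(n_e·A·C_max)²).
n_e·A·C_max = 0.20 × 270 × 0.021 = 1.134 kg/m.
D = 11²/(4π × 140 × 1.134²) = 0.0535 m²/day.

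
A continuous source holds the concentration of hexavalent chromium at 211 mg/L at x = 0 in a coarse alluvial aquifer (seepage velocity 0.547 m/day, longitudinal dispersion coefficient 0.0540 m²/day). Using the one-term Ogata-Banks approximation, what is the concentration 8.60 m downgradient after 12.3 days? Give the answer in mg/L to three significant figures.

11.0 mg/L

For a continuous step input, C/C₀ ≈ ½·erfc((x−vt)/(2√(Dt))).
vt = 0.547 × 12.3 = 6.7281 m and 2√(Dt) = 2√(0.0540 × 12.3) = 1.630 m.
Argument (x−vt)/(2√(Dt)) = (8.60 − 6.7281)/1.630 = 1.148; ½·erfc(1.148) = 0.05224.
C = 211 × 0.05224 = 11.0 mg/L.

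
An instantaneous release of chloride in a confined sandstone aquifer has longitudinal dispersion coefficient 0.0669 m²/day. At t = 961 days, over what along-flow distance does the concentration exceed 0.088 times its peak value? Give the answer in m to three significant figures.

50.0 m

The plume is Gaussian with σ = √(2Dt) = √(2 × 0.0669 × 961) = 11.34 m.
C/C_peak = exp(−Δx²/(2σ²)) = 0.088 ⇒ Δx = σ·√(−2 ln 0.088) = 11.34 × 2.205 = 25.00 m.
Width = 2Δx = 50.0 m.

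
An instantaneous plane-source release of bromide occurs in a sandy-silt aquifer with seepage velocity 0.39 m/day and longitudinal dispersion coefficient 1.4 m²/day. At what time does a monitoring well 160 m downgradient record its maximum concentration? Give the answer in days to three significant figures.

For the 1D instantaneous-source solution, setting ∂C/∂t = 0 at fixed x gives v²t² + 2Dt − x² = 0, so t = (√(D² + v²x²) − D)/v².
√(D² + v²x²) = √(1.4² + 0.39² × 160²) = 62.42; v² = 0.1521.
t = (62.42 − 1.4)/0.1521 = 401 days (vs. the pure-advection estimate x/v = 410 d).

401 days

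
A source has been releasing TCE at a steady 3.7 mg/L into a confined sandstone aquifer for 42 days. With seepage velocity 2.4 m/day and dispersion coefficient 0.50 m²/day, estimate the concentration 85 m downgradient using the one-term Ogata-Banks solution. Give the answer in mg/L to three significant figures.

For a continuous step input, C/C₀ ≈ ½·erfc((x−vt)/(2√(Dt))).
vt = 2.4 × 42 = 100.8 m and 2√(Dt) = 2√(0.50 × 42) = 9.165 m.
Argument (x−vt)/(2√(Dt)) = (85 − 100.8)/9.165 = -1.724; ½·erfc(-1.724) = 0.9926.
C = 3.7 × 0.9926 = 3.67 mg/L.

3.67 mg/L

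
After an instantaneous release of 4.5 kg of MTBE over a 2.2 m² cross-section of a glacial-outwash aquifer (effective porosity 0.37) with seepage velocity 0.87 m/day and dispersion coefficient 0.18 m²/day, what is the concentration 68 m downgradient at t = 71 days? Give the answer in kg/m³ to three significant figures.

0.204 kg/m³

For an instantaneous plane source, C(x,t) = M/(n_e·A·√(4πDt)) · exp(−(x−vt)²/(4Dt)), with n_e·A the pore (flow) area.
Plume center vt = 0.87 × 71 = 61.77 m, so the well at 68 m is 6.23 m downgradient of the peak.
√(4πDt) = 12.67 m, giving peak height M/(n_e·A·√(4πDt)) = 4.5/(0.37 × 2.2 × 12.67) = 0.4363 kg/m³.
(x−vt)²/(4Dt) = (6.23)²/(4 × 0.18 × 71) = 0.7593; exp(−0.7593) = 0.4680.
C = 0.4363 × 0.4680 = 0.204 kg/m³.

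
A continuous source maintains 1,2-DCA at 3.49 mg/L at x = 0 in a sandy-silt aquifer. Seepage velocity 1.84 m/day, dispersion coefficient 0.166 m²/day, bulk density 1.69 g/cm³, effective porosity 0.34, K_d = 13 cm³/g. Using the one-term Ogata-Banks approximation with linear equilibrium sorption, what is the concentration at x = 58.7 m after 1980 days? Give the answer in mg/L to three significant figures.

Retardation factor R = 1 + ρ_b·K_d/n = 1 + 1.69 × 13/0.34 = 65.62.
Sorption retards both mechanisms: v_R = v/R = 0.02804 m/day, D_R = D/R = 0.002530 m²/day.
v_R·t = 0.02804 × 1980 = 55.5192 m; 2√(D_R t) = 4.476 m; argument = (58.7 − 55.5192)/4.476 = 0.7106.
C = C₀ × ½·erfc(0.7106) = 3.49 × 0.1575 = 0.550 mg/L.

0.550 mg/L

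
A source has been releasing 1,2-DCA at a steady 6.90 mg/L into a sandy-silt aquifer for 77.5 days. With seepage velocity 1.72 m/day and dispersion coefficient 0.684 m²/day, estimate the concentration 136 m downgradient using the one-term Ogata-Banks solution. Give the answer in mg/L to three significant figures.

2.74 mg/L

For a continuous step input, C/C₀ ≈ ½·erfc((x−vt)/(2√(Dt))).
vt = 1.72 × 77.5 = 133.3 m and 2√(Dt) = 2√(0.684 × 77.5) = 14.56 m.
Argument (x−vt)/(2√(Dt)) = (136 − 133.3)/14.56 = 0.1854; ½·erfc(0.1854) = 0.3966.
C = 6.90 × 0.3966 = 2.74 mg/L.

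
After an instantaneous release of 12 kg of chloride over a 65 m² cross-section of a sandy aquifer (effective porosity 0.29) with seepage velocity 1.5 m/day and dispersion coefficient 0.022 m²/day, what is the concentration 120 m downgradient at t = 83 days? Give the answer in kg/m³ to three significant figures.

For an instantaneous plane source, C(x,t) = M/(n_e·A·√(4πDt)) · exp(−(x−vt)²/(4Dt)), with n_e·A the pore (flow) area.
Plume center vt = 1.5 × 83 = 124.5 m, so the well at 120 m is 4.5 m upgradient of the peak.
√(4πDt) = 4.790 m, giving peak height M/(n_e·A·√(4πDt)) = 12/(0.29 × 65 × 4.790) = 0.1329 kg/m³.
(x−vt)²/(4Dt) = (-4.5)²/(4 × 0.022 × 83) = 2.772; exp(−2.772) = 0.06254.
C = 0.1329 × 0.06254 = 0.00831 kg/m³.

0.00831 kg/m³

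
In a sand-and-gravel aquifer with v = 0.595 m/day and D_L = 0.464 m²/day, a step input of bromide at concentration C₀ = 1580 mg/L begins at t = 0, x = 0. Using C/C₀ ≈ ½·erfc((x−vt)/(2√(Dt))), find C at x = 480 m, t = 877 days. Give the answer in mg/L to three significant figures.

For a continuous step input, C/C₀ ≈ ½·erfc((x−vt)/(2√(Dt))).
vt = 0.595 × 877 = 521.815 m and 2√(Dt) = 2√(0.464 × 877) = 40.34 m.
Argument (x−vt)/(2√(Dt)) = (480 − 521.815)/40.34 = -1.037; ½·erfc(-1.037) = 0.9287.
C = 1580 × 0.9287 = 1470 mg/L.

1470 mg/L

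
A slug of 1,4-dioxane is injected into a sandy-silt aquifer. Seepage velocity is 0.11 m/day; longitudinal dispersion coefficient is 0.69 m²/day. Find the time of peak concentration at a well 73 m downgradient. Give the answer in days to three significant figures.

For the 1D instantaneous-source solution, setting ∂C/∂t = 0 at fixed x gives v²t² + 2Dt − x² = 0, so t = (√(D² + v²x²) − D)/v².
√(D² + v²x²) = √(0.69² + 0.11² × 73²) = 8.060; v² = 0.0121.
t = (8.060 − 0.69)/0.0121 = 609 days (vs. the pure-advection estimate x/v = 664 d).

609 days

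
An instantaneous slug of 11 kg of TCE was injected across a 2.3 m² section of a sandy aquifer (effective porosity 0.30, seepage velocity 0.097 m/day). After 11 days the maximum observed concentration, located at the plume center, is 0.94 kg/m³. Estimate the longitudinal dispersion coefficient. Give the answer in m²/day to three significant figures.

2.08 m²/day

At the plume center C_max = M/(n_e·A·√(4πDt)), so D = M²/(4πt·(n_e·A·C_max)²).
n_e·A·C_max = 0.30 × 2.3 × 0.94 = 0.6486 kg/m.
D = 11²/(4π × 11 × 0.6486²) = 2.08 m²/day.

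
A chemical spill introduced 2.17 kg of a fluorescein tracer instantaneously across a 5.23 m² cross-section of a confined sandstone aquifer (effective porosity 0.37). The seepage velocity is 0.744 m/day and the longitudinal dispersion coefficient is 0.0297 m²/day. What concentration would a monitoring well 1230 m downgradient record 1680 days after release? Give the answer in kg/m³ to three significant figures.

For an instantaneous plane source, C(x,t) = M/(n_e·A·√(4πDt)) · exp(−(x−vt)²/(4Dt)), with n_e·A the pore (flow) area.
Plume center vt = 0.744 × 1680 = 1249.92 m, so the well at 1230 m is 19.92 m upgradient of the peak.
√(4πDt) = 25.04 m, giving peak height M/(n_e·A·√(4πDt)) = 2.17/(0.37 × 5.23 × 25.04) = 0.04478 kg/m³.
(x−vt)²/(4Dt) = (-19.92)²/(4 × 0.0297 × 1680) = 1.988; exp(−1.988) = 0.1370.
C = 0.04478 × 0.1370 = 0.00613 kg/m³.

0.00613 kg/m³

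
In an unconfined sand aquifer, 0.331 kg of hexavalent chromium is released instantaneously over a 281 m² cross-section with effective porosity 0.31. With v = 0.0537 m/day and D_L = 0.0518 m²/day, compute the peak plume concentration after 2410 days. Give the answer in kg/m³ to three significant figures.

9.59e-05 kg/m³

The peak of an instantaneous 1D plume sits at x = vt; there the Gaussian factor is 1 and C_max = M/(n_e·A·√(4πDt)), where n_e·A is the pore area the mass is dissolved in.
√(4πDt) = √(4π × 0.0518 × 2410) = 39.61 m, so C_max = 0.331/(0.31 × 281 × 39.61) = 9.59e-05 kg/m³.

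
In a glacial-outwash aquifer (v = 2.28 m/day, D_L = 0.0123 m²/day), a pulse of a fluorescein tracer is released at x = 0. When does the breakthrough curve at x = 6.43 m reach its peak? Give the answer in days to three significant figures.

For the 1D instantaneous-source solution, setting ∂C/∂t = 0 at fixed x gives v²t² + 2Dt − x² = 0, so t = (√(D² + v²x²) − D)/v².
√(D² + v²x²) = √(0.0123² + 2.28² × 6.43²) = 14.66; v² = 5.1984.
t = (14.66 − 0.0123)/5.1984 = 2.82 days (vs. the pure-advection estimate x/v = 2.82 d).

2.82 days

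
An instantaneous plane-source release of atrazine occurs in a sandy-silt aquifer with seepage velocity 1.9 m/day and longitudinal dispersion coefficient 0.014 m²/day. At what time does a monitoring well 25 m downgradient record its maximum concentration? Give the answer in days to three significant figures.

13.2 days

For the 1D instantaneous-source solution, setting ∂C/∂t = 0 at fixed x gives v²t² + 2Dt − x² = 0, so t = (√(D² + v²x²) − D)/v².
√(D² + v²x²) = √(0.014² + 1.9² × 25²) = 47.50; v² = 3.61.
t = (47.50 − 0.014)/3.61 = 13.2 days (vs. the pure-advection estimate x/v = 13.2 d).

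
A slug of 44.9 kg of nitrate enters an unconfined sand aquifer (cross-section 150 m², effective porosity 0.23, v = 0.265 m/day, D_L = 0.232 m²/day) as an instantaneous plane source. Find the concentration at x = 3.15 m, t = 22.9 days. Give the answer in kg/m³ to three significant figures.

For an instantaneous plane source, C(x,t) = M/(n_e·A·√(4πDt)) · exp(−(x−vt)²/(4Dt)), with n_e·A the pore (flow) area.
Plume center vt = 0.265 × 22.9 = 6.0685 m, so the well at 3.15 m is 2.9185 m upgradient of the peak.
√(4πDt) = 8.171 m, giving peak height M/(n_e·A·√(4πDt)) = 44.9/(0.23 × 150 × 8.171) = 0.1593 kg/m³.
(x−vt)²/(4Dt) = (-2.9185)²/(4 × 0.232 × 22.9) = 0.4008; exp(−0.4008) = 0.6698.
C = 0.1593 × 0.6698 = 0.107 kg/m³.

0.107 kg/m³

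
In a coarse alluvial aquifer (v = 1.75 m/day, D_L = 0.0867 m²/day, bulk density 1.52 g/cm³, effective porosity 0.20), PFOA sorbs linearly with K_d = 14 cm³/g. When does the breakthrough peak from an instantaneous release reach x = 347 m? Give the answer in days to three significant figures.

21300 days

Retardation factor R = 1 + ρ_b·K_d/n = 1 + 1.52 × 14/0.20 = 107.4.
Sorption retards both mechanisms: v_R = v/R = 0.01629 m/day, D_R = D/R = 0.0008073 m²/day.
Peak time from v_R²t² + 2D_R t − x² = 0: t = (√(D_R² + v_R²x²) − D_R)/v_R².
√(D_R² + v_R²x²) = √(0.0008073² + 0.01629² × 347²) = 5.653; v_R² = 0.0002654.
t = (5.653 − 0.0008073)/0.0002654 = 21300 days.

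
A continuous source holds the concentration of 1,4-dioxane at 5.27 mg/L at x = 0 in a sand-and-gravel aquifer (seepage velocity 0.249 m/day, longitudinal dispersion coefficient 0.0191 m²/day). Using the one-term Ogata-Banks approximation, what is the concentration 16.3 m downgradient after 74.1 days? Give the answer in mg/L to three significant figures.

4.74 mg/L

For a continuous step input, C/C₀ ≈ ½·erfc((x−vt)/(2√(Dt))).
vt = 0.249 × 74.1 = 18.4509 m and 2√(Dt) = 2√(0.0191 × 74.1) = 2.379 m.
Argument (x−vt)/(2√(Dt)) = (16.3 − 18.4509)/2.379 = -0.9041; ½·erfc(-0.9041) = 0.8995.
C = 5.27 × 0.8995 = 4.74 mg/L.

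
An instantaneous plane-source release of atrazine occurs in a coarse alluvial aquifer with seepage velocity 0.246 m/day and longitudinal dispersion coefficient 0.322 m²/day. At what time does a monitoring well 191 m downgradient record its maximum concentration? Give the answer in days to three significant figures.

771 days

For the 1D instantaneous-source solution, setting ∂C/∂t = 0 at fixed x gives v²t² + 2Dt − x² = 0, so t = (√(D² + v²x²) − D)/v².
√(D² + v²x²) = √(0.322² + 0.246² × 191²) = 46.99; v² = 0.060516.
t = (46.99 − 0.322)/0.060516 = 771 days (vs. the pure-advection estimate x/v = 776 d).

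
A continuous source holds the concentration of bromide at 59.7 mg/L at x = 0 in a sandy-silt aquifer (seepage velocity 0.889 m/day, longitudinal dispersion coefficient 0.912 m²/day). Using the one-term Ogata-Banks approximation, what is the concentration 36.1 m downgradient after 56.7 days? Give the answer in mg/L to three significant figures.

54.9 mg/L

For a continuous step input, C/C₀ ≈ ½·erfc((x−vt)/(2√(Dt))).
vt = 0.889 × 56.7 = 50.4063 m and 2√(Dt) = 2√(0.912 × 56.7) = 14.38 m.
Argument (x−vt)/(2√(Dt)) = (36.1 − 50.4063)/14.38 = -0.9949; ½·erfc(-0.9949) = 0.9203.
C = 59.7 × 0.9203 = 54.9 mg/L.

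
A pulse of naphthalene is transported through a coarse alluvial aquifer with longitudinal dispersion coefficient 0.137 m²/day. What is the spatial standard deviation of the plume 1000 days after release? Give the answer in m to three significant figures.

Dispersive spreading gives a Gaussian with σ² = 2Dt; advection only shifts the center.
σ = √(2 × 0.137 × 1000) = 16.6 m.

16.6 m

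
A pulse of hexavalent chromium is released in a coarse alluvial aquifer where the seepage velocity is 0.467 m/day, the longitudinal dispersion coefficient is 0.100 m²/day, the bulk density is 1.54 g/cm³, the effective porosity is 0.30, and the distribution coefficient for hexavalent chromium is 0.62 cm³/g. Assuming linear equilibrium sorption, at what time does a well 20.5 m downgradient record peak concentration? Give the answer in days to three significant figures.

Retardation factor R = 1 + ρ_b·K_d/n = 1 + 1.54 × 0.62/0.30 = 4.183.
Sorption retards both mechanisms: v_R = v/R = 0.1116 m/day, D_R = D/R = 0.02391 m²/day.
Peak time from v_R²t² + 2D_R t − x² = 0: t = (√(D_R² + v_R²x²) − D_R)/v_R².
√(D_R² + v_R²x²) = √(0.02391² + 0.1116² × 20.5²) = 2.288; v_R² = 0.01245.
t = (2.288 − 0.02391)/0.01245 = 182 days.

182 days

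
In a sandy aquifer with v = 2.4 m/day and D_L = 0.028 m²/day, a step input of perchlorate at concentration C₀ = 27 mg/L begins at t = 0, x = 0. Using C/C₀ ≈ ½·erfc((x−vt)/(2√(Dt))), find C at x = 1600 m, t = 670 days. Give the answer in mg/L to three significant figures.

For a continuous step input, C/C₀ ≈ ½·erfc((x−vt)/(2√(Dt))).
vt = 2.4 × 670 = 1608 m and 2√(Dt) = 2√(0.028 × 670) = 8.663 m.
Argument (x−vt)/(2√(Dt)) = (1600 − 1608)/8.663 = -0.9235; ½·erfc(-0.9235) = 0.9042.
C = 27 × 0.9042 = 24.4 mg/L.

24.4 mg/L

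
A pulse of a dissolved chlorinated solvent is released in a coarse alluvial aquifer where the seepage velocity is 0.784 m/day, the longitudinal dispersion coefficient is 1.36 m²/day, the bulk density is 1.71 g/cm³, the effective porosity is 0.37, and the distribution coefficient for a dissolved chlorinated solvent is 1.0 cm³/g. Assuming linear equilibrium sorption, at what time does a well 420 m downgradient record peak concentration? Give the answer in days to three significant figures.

3000 days

Retardation factor R = 1 + ρ_b·K_d/n = 1 + 1.71 × 1.0/0.37 = 5.622.
Sorption retards both mechanisms: v_R = v/R = 0.1395 m/day, D_R = D/R = 0.2419 m²/day.
Peak time from v_R²t² + 2D_R t − x² = 0: t = (√(D_R² + v_R²x²) − D_R)/v_R².
√(D_R² + v_R²x²) = √(0.2419² + 0.1395² × 420²) = 58.59; v_R² = 0.01946.
t = (58.59 − 0.2419)/0.01946 = 3000 days.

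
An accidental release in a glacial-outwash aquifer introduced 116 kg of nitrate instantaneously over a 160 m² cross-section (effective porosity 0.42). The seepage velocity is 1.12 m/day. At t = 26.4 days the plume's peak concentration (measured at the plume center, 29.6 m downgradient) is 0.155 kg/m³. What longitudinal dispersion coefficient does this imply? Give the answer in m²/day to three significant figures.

0.374 m²/day

At the plume center C_max = M/(n_e·A·√(4πDt)), so D = M²/(4πt·(n_e·A·C_max)²).
n_e·A·C_max = 0.42 × 160 × 0.155 = 10.42 kg/m.
D = 116²/(4π × 26.4 × 10.42²) = 0.374 m²/day.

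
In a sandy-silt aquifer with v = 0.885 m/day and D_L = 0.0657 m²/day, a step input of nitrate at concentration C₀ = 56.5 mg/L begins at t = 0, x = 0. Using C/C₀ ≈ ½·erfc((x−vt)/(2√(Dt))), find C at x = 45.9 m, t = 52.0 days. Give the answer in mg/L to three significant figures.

29.3 mg/L

For a continuous step input, C/C₀ ≈ ½·erfc((x−vt)/(2√(Dt))).
vt = 0.885 × 52.0 = 46.02 m and 2√(Dt) = 2√(0.0657 × 52.0) = 3.697 m.
Argument (x−vt)/(2√(Dt)) = (45.9 − 46.02)/3.697 = -0.03246; ½·erfc(-0.03246) = 0.5183.
C = 56.5 × 0.5183 = 29.3 mg/L.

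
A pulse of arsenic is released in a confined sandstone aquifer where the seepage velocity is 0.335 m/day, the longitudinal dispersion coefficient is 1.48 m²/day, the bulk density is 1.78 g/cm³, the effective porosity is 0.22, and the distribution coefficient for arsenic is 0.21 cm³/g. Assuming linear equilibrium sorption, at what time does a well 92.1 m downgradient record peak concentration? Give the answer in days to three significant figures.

Retardation factor R = 1 + ρ_b·K_d/n = 1 + 1.78 × 0.21/0.22 = 2.699.
Sorption retards both mechanisms: v_R = v/R = 0.1241 m/day, D_R = D/R = 0.5484 m²/day.
Peak time from v_R²t² + 2D_R t − x² = 0: t = (√(D_R² + v_R²x²) − D_R)/v_R².
√(D_R² + v_R²x²) = √(0.5484² + 0.1241² × 92.1²) = 11.44; v_R² = 0.01540.
t = (11.44 − 0.5484)/0.01540 = 707 days.

707 days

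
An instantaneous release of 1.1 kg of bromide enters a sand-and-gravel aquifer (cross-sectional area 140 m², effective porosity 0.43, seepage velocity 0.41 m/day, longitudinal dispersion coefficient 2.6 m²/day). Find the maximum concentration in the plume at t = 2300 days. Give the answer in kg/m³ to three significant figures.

The peak of an instantaneous 1D plume sits at x = vt; there the Gaussian factor is 1 and C_max = M/(n_e·A·√(4πDt)), where n_e·A is the pore area the mass is dissolved in.
√(4πDt) = √(4π × 2.6 × 2300) = 274.1 m, so C_max = 1.1/(0.43 × 140 × 274.1) = 6.67e-05 kg/m³.

6.67e-05 kg/m³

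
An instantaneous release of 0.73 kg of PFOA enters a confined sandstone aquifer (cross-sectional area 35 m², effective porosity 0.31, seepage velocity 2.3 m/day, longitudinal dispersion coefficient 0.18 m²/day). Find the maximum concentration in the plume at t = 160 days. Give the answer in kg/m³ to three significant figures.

The peak of an instantaneous 1D plume sits at x = vt; there the Gaussian factor is 1 and C_max = M/(n_e·A·√(4πDt)), where n_e·A is the pore area the mass is dissolved in.
√(4πDt) = √(4π × 0.18 × 160) = 19.02 m, so C_max = 0.73/(0.31 × 35 × 19.02) = 0.00354 kg/m³.

0.00354 kg/m³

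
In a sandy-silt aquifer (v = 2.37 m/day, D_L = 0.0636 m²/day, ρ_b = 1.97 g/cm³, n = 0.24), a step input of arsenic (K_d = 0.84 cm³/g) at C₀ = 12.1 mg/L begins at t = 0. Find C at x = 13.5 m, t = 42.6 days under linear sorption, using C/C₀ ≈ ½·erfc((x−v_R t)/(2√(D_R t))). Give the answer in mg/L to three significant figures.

2.36 mg/L

Retardation factor R = 1 + ρ_b·K_d/n = 1 + 1.97 × 0.84/0.24 = 7.895.
Sorption retards both mechanisms: v_R = v/R = 0.3002 m/day, D_R = D/R = 0.008056 m²/day.
v_R·t = 0.3002 × 42.6 = 12.78852 m; 2√(D_R t) = 1.172 m; argument = (13.5 − 12.78852)/1.172 = 0.6071.
C = C₀ × ½·erfc(0.6071) = 12.1 × 0.1953 = 2.36 mg/L.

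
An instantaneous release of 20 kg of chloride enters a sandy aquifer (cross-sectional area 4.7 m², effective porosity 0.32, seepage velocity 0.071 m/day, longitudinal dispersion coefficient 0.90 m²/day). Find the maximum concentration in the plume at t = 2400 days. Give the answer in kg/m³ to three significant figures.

0.0807 kg/m³

The peak of an instantaneous 1D plume sits at x = vt; there the Gaussian factor is 1 and C_max = M/(n_e·A·√(4πDt)), where n_e·A is the pore area the mass is dissolved in.
√(4πDt) = √(4π × 0.90 × 2400) = 164.8 m, so C_max = 20/(0.32 × 4.7 × 164.8) = 0.0807 kg/m³.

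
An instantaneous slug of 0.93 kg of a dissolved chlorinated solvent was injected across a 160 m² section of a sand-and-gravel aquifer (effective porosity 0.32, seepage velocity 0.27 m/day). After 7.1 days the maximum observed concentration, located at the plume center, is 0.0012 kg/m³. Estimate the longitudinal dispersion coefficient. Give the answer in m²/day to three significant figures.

At the plume center C_max = M/(n_e·A·√(4πDt)), so D = M²/(4πt·(n_e·A·C_max)²).
n_e·A·C_max = 0.32 × 160 × 0.0012 = 0.06144 kg/m.
D = 0.93²/(4π × 7.1 × 0.06144²) = 2.57 m²/day.

2.57 m²/day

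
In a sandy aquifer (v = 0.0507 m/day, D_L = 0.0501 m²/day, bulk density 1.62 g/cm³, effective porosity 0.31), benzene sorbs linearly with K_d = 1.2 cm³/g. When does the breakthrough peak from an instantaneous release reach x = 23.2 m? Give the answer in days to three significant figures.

Retardation factor R = 1 + ρ_b·K_d/n = 1 + 1.62 × 1.2/0.31 = 7.271.
Sorption retards both mechanisms: v_R = v/R = 0.006973 m/day, D_R = D/R = 0.006890 m²/day.
Peak time from v_R²t² + 2D_R t − x² = 0: t = (√(D_R² + v_R²x²) − D_R)/v_R².
√(D_R² + v_R²x²) = √(0.006890² + 0.006973² × 23.2²) = 0.1619; v_R² = 4.862e-05.
t = (0.1619 − 0.006890)/4.862e-05 = 3190 days.

3190 days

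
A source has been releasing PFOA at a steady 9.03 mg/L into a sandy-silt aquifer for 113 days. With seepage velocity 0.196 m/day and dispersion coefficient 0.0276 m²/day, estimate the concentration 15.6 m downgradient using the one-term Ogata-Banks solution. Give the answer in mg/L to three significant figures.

For a continuous step input, C/C₀ ≈ ½·erfc((x−vt)/(2√(Dt))).
vt = 0.196 × 113 = 22.148 m and 2√(Dt) = 2√(0.0276 × 113) = 3.532 m.
Argument (x−vt)/(2√(Dt)) = (15.6 − 22.148)/3.532 = -1.854; ½·erfc(-1.854) = 0.9956.
C = 9.03 × 0.9956 = 8.99 mg/L.

8.99 mg/L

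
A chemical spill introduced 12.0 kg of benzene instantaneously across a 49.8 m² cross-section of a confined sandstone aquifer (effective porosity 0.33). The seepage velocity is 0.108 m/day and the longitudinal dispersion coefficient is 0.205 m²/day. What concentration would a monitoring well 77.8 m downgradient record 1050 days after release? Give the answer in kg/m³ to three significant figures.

For an instantaneous plane source, C(x,t) = M/(n_e·A·√(4πDt)) · exp(−(x−vt)²/(4Dt)), with n_e·A the pore (flow) area.
Plume center vt = 0.108 × 1050 = 113.4 m, so the well at 77.8 m is 35.6 m upgradient of the peak.
√(4πDt) = 52.01 m, giving peak height M/(n_e·A·√(4πDt)) = 12.0/(0.33 × 49.8 × 52.01) = 0.01404 kg/m³.
(x−vt)²/(4Dt) = (-35.6)²/(4 × 0.205 × 1050) = 1.472; exp(−1.472) = 0.2295.
C = 0.01404 × 0.2295 = 0.00322 kg/m³.

0.00322 kg/m³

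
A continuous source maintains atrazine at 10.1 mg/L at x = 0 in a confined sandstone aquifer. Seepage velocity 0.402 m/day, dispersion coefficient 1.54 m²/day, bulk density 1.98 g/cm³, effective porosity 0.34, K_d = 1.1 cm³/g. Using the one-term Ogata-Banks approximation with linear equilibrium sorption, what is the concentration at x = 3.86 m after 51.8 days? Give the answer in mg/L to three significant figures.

Retardation factor R = 1 + ρ_b·K_d/n = 1 + 1.98 × 1.1/0.34 = 7.406.
Sorption retards both mechanisms: v_R = v/R = 0.05428 m/day, D_R = D/R = 0.2079 m²/day.
v_R·t = 0.05428 × 51.8 = 2.811704 m; 2√(D_R t) = 6.563 m; argument = (3.86 − 2.811704)/6.563 = 0.1597.
C = C₀ × ½·erfc(0.1597) = 10.1 × 0.4107 = 4.15 mg/L.

4.15 mg/L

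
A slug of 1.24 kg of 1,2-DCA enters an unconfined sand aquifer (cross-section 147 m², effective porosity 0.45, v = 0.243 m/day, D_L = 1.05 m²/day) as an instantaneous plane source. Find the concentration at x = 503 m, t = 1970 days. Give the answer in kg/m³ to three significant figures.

0.000108 kg/m³

For an instantaneous plane source, C(x,t) = M/(n_e·A·√(4πDt)) · exp(−(x−vt)²/(4Dt)), with n_e·A the pore (flow) area.
Plume center vt = 0.243 × 1970 = 478.71 m, so the well at 503 m is 24.29 m downgradient of the peak.
√(4πDt) = 161.2 m, giving peak height M/(n_e·A·√(4πDt)) = 1.24/(0.45 × 147 × 161.2) = 0.0001163 kg/m³.
(x−vt)²/(4Dt) = (24.29)²/(4 × 1.05 × 1970) = 0.07131; exp(−0.07131) = 0.9312.
C = 0.0001163 × 0.9312 = 0.000108 kg/m³.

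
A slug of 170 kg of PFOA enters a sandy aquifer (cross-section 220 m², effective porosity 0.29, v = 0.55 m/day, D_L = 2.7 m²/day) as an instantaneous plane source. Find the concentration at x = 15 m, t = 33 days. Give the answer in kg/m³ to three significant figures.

0.0774 kg/m³

For an instantaneous plane source, C(x,t) = M/(n_e·A·√(4πDt)) · exp(−(x−vt)²/(4Dt)), with n_e·A the pore (flow) area.
Plume center vt = 0.55 × 33 = 18.15 m, so the well at 15 m is 3.15 m upgradient of the peak.
√(4πDt) = 33.46 m, giving peak height M/(n_e·A·√(4πDt)) = 170/(0.29 × 220 × 33.46) = 0.07963 kg/m³.
(x−vt)²/(4Dt) = (-3.15)²/(4 × 2.7 × 33) = 0.02784; exp(−0.02784) = 0.9725.
C = 0.07963 × 0.9725 = 0.0774 kg/m³.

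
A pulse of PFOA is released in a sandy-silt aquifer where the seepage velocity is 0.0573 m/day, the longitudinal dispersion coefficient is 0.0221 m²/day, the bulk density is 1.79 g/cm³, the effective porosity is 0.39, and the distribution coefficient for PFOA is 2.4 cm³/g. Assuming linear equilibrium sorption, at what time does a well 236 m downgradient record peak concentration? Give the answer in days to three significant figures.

49400 days

Retardation factor R = 1 + ρ_b·K_d/n = 1 + 1.79 × 2.4/0.39 = 12.02.
Sorption retards both mechanisms: v_R = v/R = 0.004767 m/day, D_R = D/R = 0.001839 m²/day.
Peak time from v_R²t² + 2D_R t − x² = 0: t = (√(D_R² + v_R²x²) − D_R)/v_R².
√(D_R² + v_R²x²) = √(0.001839² + 0.004767² × 236²) = 1.125; v_R² = 2.272e-05.
t = (1.125 − 0.001839)/2.272e-05 = 49400 days.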